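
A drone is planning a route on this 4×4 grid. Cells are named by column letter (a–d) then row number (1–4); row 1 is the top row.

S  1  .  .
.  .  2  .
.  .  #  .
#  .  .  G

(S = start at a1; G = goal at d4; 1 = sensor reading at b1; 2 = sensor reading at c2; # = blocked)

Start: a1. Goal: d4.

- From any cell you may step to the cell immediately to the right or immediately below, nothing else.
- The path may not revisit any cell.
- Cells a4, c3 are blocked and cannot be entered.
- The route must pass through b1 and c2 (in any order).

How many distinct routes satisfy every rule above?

A right/down-only route from a1 to d4 makes exactly 3 down-moves and 3 right-moves in some order.
With no other constraints that would be C(6,3) = 20 routes.
A monotone route can only reach the required cells in the order b1, c2, so split there and multiply the segment counts (each segment already excludes blocked cells): a1→b1: 1; b1→c2: 2; c2→d4: 1; product = 2.
That gives 2 routes.

2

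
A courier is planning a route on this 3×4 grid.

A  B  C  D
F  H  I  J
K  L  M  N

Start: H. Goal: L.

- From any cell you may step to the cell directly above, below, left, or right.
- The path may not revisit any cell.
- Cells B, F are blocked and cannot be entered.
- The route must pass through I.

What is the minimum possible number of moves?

Any route passes through I somewhere between H and L. Summing Manhattan distances along the two legs (H → I → L) gives a lower bound of 1 + 2 = 3 moves.
A route of 3 moves achieves this: H → I → M → L.
Since 3 matches the lower bound, it is optimal.

3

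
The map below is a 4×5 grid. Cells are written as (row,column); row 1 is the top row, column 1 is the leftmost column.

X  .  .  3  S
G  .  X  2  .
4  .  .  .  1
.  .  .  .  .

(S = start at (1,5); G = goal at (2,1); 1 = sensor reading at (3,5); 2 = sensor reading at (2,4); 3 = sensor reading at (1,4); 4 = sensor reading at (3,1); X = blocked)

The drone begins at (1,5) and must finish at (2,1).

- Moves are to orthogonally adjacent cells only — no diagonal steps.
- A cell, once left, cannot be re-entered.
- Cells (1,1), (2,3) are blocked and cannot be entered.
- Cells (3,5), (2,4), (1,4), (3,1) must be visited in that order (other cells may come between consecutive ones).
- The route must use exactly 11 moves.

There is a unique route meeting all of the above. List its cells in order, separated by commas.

(1,5), (2,5), (3,5), (3,4), (2,4), (1,4), (1,3), (1,2), (2,2), (3,2), (3,1), (2,1)

The waypoints must appear in the order (3,5), (2,4), (1,4), (3,1), with no cell reused.
Route from (1,5): down 2 to (3,5), left 1 to (3,4), up 2 to (1,4), left 2 to (1,2), down 2 to (3,2), left 1 to (3,1), up 1 to (2,1) — 11 moves in all.
Check: order respected (1 at step 2, 2 at step 4, 3 at step 5, 4 at step 10); 11 moves as required.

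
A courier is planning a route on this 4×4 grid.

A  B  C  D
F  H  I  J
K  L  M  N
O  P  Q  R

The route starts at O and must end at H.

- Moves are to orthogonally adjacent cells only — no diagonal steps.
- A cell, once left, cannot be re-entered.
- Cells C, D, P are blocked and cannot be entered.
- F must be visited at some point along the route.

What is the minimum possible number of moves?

3

Any route passes through F somewhere between O and H. Summing Manhattan distances along the two legs (O → F → H) gives a lower bound of 2 + 1 = 3 moves.
A route of 3 moves achieves this: O → K → F → H.
Since 3 matches the lower bound, it is optimal.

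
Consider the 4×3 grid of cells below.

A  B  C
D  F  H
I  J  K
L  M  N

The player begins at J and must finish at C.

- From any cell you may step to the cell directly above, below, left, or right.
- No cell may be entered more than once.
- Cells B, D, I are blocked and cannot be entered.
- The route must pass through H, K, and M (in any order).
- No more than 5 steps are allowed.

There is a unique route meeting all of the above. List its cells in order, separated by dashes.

Any route must reach H, K, and M and still end at C within 5 moves, so the order of the required stops is forced.
Route from J: down 1 to M, right 1 to N, up 3 to C — 5 moves in all.
Check: all required cells visited; 5 ≤ 5 moves.

J - M - N - K - H - C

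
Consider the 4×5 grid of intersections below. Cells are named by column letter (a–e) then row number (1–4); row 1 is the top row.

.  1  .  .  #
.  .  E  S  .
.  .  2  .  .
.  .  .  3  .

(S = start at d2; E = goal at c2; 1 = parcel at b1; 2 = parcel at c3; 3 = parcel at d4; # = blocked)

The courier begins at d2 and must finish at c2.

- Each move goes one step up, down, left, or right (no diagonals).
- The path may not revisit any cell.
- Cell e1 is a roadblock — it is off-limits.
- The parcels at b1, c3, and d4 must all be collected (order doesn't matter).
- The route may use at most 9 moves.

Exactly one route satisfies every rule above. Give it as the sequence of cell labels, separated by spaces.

d2 d3 d4 c4 c3 b3 b2 b1 c1 c2

Any route must reach b1, c3, and d4 and still end at c2 within 9 moves, so the order of the required stops is forced.
Route from d2: down 2 to d4, left 1 to c4, up 1 to c3, left 1 to b3, up 2 to b1, right 1 to c1, down 1 to c2 — 9 moves in all.
Check: all required cells visited; 9 ≤ 9 moves.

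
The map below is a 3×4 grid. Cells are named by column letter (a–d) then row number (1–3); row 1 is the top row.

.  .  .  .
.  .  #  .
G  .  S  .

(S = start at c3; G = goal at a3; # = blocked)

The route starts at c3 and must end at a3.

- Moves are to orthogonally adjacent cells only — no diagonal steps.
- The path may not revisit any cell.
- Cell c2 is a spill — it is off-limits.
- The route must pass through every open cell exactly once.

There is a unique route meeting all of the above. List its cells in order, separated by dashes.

c3 - d3 - d2 - d1 - c1 - b1 - a1 - a2 - b2 - b3 - a3

Need to visit all 11 open cells exactly once, starting at c3 and ending at a3.
Cell a1 has only two open neighbours (a2 and b1), so the path must pass straight through it: one of those is the cell it's entered from and the other is where it exits.
Route from c3: right to d3, 2× up (reaching d1), 3× left (reaching a1), down to a2, right to b2, down to b3, left to a3 — 10 moves in all.
Check: all 11 open cells covered.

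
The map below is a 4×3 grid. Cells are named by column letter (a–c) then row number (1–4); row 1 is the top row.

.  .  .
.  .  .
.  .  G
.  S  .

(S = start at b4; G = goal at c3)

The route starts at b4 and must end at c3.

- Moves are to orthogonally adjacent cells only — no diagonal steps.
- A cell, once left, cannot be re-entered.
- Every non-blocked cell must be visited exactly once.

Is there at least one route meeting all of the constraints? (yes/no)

no

Colour the cells like a checkerboard: each orthogonal step flips colour, so a Hamiltonian route alternates colours. Here there are 6 cells of one colour and 6 of the other, with start on the same colour as the goal — the counts and endpoints can't be arranged into an alternating sequence of length 12, so no Hamiltonian route exists.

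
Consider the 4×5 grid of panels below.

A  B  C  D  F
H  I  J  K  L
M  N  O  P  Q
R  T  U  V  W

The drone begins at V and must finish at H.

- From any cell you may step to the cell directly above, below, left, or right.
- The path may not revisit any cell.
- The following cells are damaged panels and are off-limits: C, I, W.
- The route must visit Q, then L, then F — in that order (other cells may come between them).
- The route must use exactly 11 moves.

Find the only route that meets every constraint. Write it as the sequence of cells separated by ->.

V -> P -> Q -> L -> F -> D -> K -> J -> O -> N -> M -> H

The waypoints must appear in the order Q, L, F, with no cell reused.
Route from V: up to P, right to Q, 2× up (reaching F), left to D, down to K, left to J, down to O, 2× left (reaching M), up to H — 11 moves in all.
Check: order respected (Q at step 2, L at step 3, F at step 4); 11 moves as required.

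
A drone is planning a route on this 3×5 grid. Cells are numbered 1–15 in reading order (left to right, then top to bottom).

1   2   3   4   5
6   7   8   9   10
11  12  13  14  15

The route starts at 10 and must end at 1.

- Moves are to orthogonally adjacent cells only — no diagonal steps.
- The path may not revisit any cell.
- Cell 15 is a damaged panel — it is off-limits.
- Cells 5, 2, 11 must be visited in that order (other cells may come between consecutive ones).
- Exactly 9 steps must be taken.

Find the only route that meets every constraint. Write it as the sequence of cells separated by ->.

10 -> 5 -> 4 -> 3 -> 2 -> 7 -> 12 -> 11 -> 6 -> 1

The waypoints must appear in the order 5, 2, 11, with no cell reused.
Route from 10: up to 5, 3× left (reaching 2), 2× down (reaching 12), left to 11, 2× up (reaching 1) — 9 moves in all.
Check: order respected (5 at step 1, 2 at step 4, 11 at step 7); 9 moves as required.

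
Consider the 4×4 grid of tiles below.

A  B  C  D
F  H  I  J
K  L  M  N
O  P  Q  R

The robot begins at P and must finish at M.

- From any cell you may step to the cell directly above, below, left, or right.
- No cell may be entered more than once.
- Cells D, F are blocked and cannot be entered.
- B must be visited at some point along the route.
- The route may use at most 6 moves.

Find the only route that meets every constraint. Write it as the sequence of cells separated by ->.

P -> L -> H -> B -> C -> I -> M

Any route must reach B and still end at M within 6 moves, so the order of the required stops is forced.
Route from P: up 3 to B, right 1 to C, down 2 to M — 6 moves in all.
Check: all required cells visited; 6 ≤ 6 moves.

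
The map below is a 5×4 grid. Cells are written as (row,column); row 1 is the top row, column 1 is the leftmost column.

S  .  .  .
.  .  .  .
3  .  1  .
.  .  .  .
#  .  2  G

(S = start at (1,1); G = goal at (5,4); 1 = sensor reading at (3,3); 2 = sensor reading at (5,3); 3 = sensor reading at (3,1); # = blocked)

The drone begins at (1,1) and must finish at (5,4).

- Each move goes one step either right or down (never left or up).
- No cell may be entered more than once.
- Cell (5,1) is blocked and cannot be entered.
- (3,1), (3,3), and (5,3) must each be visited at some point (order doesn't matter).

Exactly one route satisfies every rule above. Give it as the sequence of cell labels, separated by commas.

Moves only go right or down, so the column and row indices never decrease.
Route from (1,1): down 2 to (3,1), right 2 to (3,3), down 2 to (5,3), right 1 to (5,4) — 7 moves in all.
Check: all required cells visited.

(1,1), (2,1), (3,1), (3,2), (3,3), (4,3), (5,3), (5,4)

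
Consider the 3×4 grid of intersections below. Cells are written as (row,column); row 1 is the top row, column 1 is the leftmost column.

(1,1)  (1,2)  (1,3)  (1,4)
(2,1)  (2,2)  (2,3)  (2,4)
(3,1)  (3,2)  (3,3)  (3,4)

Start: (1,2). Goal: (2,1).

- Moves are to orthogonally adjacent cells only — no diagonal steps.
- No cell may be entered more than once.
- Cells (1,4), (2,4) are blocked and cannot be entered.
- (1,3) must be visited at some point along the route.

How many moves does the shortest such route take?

Any route passes through (1,3) somewhere between (1,2) and (2,1). Summing Manhattan distances along the two legs ((1,2) → (1,3) → (2,1)) gives a lower bound of 1 + 3 = 4 moves.
A route of 4 moves achieves this: (1,2) → (1,3) → (2,3) → (2,2) → (2,1).
Since 4 matches the lower bound, it is optimal.

4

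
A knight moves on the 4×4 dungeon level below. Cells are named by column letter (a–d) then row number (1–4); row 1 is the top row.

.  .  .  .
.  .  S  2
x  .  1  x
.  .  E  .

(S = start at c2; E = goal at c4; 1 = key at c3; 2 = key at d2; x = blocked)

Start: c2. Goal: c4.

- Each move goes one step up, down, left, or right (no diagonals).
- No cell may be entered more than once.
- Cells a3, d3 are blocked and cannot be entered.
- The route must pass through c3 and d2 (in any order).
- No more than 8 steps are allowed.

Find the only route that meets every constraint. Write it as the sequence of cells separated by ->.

c2 -> d2 -> d1 -> c1 -> b1 -> b2 -> b3 -> c3 -> c4

The 8-move cap with required stops at c3, d2 leaves no slack for detours.
Route from c2: right 1 to d2, up 1 to d1, left 2 to b1, down 2 to b3, right 1 to c3, down 1 to c4 — 8 moves in all.
Check: all required cells visited; 8 ≤ 8 moves.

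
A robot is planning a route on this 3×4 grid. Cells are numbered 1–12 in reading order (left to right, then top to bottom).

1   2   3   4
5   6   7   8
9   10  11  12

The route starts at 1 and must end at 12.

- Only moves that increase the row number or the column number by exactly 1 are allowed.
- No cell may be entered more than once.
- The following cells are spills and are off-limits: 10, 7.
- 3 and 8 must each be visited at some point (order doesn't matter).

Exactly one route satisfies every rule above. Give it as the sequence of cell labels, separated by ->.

1 -> 2 -> 3 -> 4 -> 8 -> 12

Moves only go right or down, so the column and row indices never decrease.
Route from 1: 3× right (reaching 4), 2× down (reaching 12) — 5 moves in all.
Check: all required cells visited.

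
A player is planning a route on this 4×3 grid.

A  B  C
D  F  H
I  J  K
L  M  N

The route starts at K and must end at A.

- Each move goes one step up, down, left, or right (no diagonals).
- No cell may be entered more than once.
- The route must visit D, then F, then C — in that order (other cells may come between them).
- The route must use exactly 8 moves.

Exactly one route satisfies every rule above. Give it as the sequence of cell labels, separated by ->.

The waypoints must appear in the order D, F, C, with no cell reused.
Route from K: left 2 to I, up 1 to D, right 2 to H, up 1 to C, left 2 to A — 8 moves in all.
Check: order respected (D at step 3, F at step 4, C at step 6); 8 moves as required.

K -> J -> I -> D -> F -> H -> C -> B -> A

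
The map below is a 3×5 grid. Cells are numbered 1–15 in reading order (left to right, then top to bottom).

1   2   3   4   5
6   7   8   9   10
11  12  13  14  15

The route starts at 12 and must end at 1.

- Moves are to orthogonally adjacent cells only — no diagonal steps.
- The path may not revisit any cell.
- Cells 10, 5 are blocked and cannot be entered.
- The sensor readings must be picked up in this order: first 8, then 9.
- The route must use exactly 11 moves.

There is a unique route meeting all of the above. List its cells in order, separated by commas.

12, 11, 6, 7, 8, 13, 14, 9, 4, 3, 2, 1

The waypoints must appear in the order 8, 9, with no cell reused.
Route from 12: left 1 to 11, up 1 to 6, right 2 to 8, down 1 to 13, right 1 to 14, up 2 to 4, left 3 to 1 — 11 moves in all.
Check: order respected (8 at step 4, 9 at step 7); 11 moves as required.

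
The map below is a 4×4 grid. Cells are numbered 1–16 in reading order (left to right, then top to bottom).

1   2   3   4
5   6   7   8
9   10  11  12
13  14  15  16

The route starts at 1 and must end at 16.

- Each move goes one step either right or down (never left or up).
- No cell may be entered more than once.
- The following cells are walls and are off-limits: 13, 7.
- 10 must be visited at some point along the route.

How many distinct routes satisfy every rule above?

A right/down-only route from 1 to 16 makes exactly 3 down-moves and 3 right-moves in some order.
With no other constraints that would be C(6,3) = 20 routes.
Split at 10 and multiply the segment counts (each segment already excludes blocked cells): 1→10: 3; 10→16: 3; product = 9.
That gives 9 routes.

9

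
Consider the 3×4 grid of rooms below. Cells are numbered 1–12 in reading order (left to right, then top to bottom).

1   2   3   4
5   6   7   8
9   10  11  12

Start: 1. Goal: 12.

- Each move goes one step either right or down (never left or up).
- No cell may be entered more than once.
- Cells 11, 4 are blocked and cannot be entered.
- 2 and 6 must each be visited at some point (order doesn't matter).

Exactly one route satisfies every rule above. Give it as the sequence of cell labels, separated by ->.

Moves only go right or down, so the column and row indices never decrease.
Route from 1: right to 2, down to 6, 2× right (reaching 8), down to 12 — 5 moves in all.
Check: all required cells visited.

1 -> 2 -> 6 -> 7 -> 8 -> 12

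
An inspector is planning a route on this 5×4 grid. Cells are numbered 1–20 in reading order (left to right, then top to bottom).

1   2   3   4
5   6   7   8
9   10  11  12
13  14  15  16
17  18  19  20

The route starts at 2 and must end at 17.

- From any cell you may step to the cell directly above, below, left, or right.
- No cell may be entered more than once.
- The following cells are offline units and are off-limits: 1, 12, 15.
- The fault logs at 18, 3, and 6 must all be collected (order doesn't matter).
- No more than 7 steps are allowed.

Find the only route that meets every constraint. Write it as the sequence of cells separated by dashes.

2 - 3 - 7 - 6 - 10 - 14 - 18 - 17

The budget equals the shortest possible length, so every move has to be on a shortest route through the required cells.
Route from 2: right 1 to 3, down 1 to 7, left 1 to 6, down 3 to 18, left 1 to 17 — 7 moves in all.
Check: all required cells visited; 7 ≤ 7 moves.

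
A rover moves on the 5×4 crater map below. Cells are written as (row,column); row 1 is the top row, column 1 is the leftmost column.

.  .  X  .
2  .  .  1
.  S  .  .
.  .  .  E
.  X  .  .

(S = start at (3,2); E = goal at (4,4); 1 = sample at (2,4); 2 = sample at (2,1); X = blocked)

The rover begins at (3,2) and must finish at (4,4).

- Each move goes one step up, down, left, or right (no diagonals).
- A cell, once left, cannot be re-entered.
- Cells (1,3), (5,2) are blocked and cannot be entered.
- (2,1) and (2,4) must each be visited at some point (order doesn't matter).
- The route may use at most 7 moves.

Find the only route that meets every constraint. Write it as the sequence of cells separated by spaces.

(3,2) (3,1) (2,1) (2,2) (2,3) (2,4) (3,4) (4,4)

The 7-move cap with required stops at (2,1), (2,4) leaves no slack for detours.
Route from (3,2): left 1 to (3,1), up 1 to (2,1), right 3 to (2,4), down 2 to (4,4) — 7 moves in all.
Check: all required cells visited; 7 ≤ 7 moves.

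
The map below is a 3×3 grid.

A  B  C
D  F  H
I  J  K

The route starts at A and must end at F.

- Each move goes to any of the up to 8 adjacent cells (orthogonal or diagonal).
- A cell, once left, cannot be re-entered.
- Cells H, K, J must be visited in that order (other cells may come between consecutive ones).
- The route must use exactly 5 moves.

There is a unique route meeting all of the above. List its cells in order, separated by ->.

The waypoints must appear in the order H, K, J, with no cell reused.
Route from A: right to B, down-right to H, down to K, left to J, up to F — 5 moves in all.
Check: order respected (H at step 2, K at step 3, J at step 4); 5 moves as required.

A -> B -> H -> K -> J -> F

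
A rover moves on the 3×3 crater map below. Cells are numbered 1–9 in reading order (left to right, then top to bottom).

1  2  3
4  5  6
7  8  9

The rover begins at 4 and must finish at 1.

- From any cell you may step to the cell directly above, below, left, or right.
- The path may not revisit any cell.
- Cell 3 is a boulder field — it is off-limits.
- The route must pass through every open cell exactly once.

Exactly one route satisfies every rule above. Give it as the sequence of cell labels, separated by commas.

Need to visit all 8 open cells exactly once, starting at 4 and ending at 1.
Cell 6 has only two open neighbours (9 and 5), so the path must pass straight through it: one of those is the cell it's entered from and the other is where it exits.
Route from 4: down to 7, 2× right (reaching 9), up to 6, left to 5, up to 2, left to 1 — 7 moves in all.
Check: all 8 open cells covered.

4, 7, 8, 9, 6, 5, 2, 1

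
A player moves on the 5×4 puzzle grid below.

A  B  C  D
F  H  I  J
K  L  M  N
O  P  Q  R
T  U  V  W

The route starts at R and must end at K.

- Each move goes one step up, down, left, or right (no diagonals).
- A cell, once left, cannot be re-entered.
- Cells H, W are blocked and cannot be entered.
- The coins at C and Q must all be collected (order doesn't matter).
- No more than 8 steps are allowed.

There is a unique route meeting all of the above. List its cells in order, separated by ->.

Any route must reach C and Q and still end at K within 8 moves, so the order of the required stops is forced.
Route from R: left to Q, 3× up (reaching C), 2× left (reaching A), 2× down (reaching K) — 8 moves in all.
Check: all required cells visited; 8 ≤ 8 moves.

R -> Q -> M -> I -> C -> B -> A -> F -> K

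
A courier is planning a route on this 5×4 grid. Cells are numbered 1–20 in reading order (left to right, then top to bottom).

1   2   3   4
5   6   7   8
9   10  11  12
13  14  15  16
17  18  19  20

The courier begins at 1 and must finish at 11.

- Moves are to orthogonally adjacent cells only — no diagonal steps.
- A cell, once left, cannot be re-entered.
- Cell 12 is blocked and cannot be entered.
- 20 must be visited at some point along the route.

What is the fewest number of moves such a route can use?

Any route passes through 20 somewhere between 1 and 11. Summing Manhattan distances along the two legs (1 → 20 → 11) gives a lower bound of 7 + 3 = 10 moves.
A route of 10 moves achieves this: 1 → 5 → 9 → 13 → 17 → 18 → 19 → 20 → 16 → 15 → 11.
Since 10 matches the lower bound, it is optimal.

10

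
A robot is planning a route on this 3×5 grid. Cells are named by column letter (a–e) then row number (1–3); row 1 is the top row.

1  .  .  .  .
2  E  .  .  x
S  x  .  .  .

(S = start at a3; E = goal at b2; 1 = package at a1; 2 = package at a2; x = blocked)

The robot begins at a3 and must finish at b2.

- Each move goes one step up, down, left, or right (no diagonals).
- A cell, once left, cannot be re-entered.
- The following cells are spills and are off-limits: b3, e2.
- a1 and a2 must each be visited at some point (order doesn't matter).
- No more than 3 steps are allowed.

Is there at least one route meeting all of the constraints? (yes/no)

Even ignoring the no-revisit rule, getting from a3 to b2, taking the cheapest ordering a3 → a1 → a2 → b2 needs at least 2 + 1 + 1 = 4 moves (Manhattan distance per leg), which exceeds the 3-move limit.

no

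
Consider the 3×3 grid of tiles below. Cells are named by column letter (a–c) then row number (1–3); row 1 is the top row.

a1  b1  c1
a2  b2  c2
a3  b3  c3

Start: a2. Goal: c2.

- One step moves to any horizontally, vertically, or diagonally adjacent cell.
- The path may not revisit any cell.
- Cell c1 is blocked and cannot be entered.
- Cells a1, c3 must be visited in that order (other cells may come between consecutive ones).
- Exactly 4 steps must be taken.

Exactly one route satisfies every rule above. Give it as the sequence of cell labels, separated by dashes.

a2 - a1 - b2 - c3 - c2

The waypoints must appear in the order a1, c3, with no cell reused.
Route from a2: up to a1, 2× down-right (reaching c3), up to c2 — 4 moves in all.
Check: order respected (a1 at step 1, c3 at step 3); 4 moves as required.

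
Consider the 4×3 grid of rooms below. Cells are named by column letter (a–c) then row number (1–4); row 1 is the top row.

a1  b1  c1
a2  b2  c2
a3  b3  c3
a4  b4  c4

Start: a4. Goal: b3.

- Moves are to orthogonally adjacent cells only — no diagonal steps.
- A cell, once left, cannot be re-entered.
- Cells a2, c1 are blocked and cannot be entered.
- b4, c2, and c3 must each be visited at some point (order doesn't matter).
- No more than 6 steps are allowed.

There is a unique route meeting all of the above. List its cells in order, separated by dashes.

The budget equals the shortest possible length, so every move has to be on a shortest route through the required cells.
Route from a4: right 2 to c4, up 2 to c2, left 1 to b2, down 1 to b3 — 6 moves in all.
Check: all required cells visited; 6 ≤ 6 moves.

a4 - b4 - c4 - c3 - c2 - b2 - b3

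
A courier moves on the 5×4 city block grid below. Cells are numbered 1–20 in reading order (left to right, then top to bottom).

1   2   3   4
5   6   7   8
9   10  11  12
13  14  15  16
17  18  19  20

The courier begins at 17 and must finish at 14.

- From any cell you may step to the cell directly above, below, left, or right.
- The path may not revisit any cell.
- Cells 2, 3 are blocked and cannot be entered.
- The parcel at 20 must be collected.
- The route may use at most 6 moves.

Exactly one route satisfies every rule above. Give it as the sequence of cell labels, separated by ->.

17 -> 18 -> 19 -> 20 -> 16 -> 15 -> 14

Any route must reach 20 and still end at 14 within 6 moves, so the order of the required stops is forced.
Route from 17: right 3 to 20, up 1 to 16, left 2 to 14 — 6 moves in all.
Check: all required cells visited; 6 ≤ 6 moves.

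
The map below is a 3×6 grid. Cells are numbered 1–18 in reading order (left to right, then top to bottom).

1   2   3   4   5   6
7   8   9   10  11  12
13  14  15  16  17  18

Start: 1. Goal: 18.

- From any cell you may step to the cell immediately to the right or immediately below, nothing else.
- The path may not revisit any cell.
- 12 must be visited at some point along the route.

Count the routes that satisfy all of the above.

A right/down-only route from 1 to 18 makes exactly 2 down-moves and 5 right-moves in some order.
With no other constraints that would be C(7,2) = 21 routes.
Split at 12 and multiply the segment counts: 1→12: 6; 12→18: 1; product = 6.
That gives 6 routes.

6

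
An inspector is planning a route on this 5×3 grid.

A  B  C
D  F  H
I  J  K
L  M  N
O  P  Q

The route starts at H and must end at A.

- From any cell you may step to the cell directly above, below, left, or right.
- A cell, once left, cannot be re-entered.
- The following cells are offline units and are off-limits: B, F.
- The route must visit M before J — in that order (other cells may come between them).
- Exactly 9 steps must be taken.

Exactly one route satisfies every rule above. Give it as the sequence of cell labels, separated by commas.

H, K, N, Q, P, M, J, I, D, A

The waypoints must appear in the order M, J, with no cell reused.
Route from H: 3× down (reaching Q), left to P, 2× up (reaching J), left to I, 2× up (reaching A) — 9 moves in all.
Check: order respected (M at step 5, J at step 6); 9 moves as required.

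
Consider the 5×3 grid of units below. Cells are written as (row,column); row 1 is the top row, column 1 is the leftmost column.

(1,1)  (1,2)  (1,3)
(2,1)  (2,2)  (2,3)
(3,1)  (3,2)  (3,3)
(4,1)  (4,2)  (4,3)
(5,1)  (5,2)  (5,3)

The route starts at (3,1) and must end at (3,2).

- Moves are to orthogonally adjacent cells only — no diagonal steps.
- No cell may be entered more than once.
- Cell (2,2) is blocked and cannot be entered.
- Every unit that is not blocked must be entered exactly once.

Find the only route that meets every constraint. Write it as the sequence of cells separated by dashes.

Need to visit all 14 open cells exactly once, starting at (3,1) and ending at (3,2).
Cell (2,1) has only two open neighbours ((1,1) and (3,1)), so the path must pass straight through it: one of those is the cell it's entered from and the other is where it exits.
Route from (3,1): 2× up (reaching (1,1)), 2× right (reaching (1,3)), 4× down (reaching (5,3)), 2× left (reaching (5,1)), up to (4,1), right to (4,2), up to (3,2) — 13 moves in all.
Check: all 14 open cells covered.

(3,1) - (2,1) - (1,1) - (1,2) - (1,3) - (2,3) - (3,3) - (4,3) - (5,3) - (5,2) - (5,1) - (4,1) - (4,2) - (3,2)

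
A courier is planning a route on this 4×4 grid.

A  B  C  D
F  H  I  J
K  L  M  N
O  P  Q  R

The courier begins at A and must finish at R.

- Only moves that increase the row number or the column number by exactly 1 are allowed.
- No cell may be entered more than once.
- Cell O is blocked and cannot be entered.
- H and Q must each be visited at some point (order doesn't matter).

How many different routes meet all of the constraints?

6

A right/down-only route from A to R makes exactly 3 down-moves and 3 right-moves in some order.
With no other constraints that would be C(6,3) = 20 routes.
A monotone route can only reach the required cells in the order H, Q, so split there and multiply the segment counts (each segment already excludes blocked cells): A→H: 2; H→Q: 3; Q→R: 1; product = 6.
That gives 6 routes.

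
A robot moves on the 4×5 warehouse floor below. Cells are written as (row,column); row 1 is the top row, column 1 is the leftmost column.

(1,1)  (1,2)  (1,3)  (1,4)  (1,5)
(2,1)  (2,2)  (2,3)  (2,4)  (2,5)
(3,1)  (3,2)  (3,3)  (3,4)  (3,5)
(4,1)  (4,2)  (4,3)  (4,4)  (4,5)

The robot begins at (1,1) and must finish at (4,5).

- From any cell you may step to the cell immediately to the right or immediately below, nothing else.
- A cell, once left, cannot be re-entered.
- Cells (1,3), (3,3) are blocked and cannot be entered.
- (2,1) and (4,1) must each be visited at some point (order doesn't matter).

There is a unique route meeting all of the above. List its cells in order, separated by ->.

Moves only go right or down, so the column and row indices never decrease.
Route from (1,1): down 3 to (4,1), right 4 to (4,5) — 7 moves in all.
Check: all required cells visited.

(1,1) -> (2,1) -> (3,1) -> (4,1) -> (4,2) -> (4,3) -> (4,4) -> (4,5)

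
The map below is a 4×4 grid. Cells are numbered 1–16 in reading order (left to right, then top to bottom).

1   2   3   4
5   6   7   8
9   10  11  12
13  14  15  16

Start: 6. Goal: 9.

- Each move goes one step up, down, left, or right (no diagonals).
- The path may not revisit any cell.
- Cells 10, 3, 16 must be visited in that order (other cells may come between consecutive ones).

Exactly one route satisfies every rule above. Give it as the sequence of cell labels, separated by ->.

6 -> 10 -> 11 -> 7 -> 3 -> 4 -> 8 -> 12 -> 16 -> 15 -> 14 -> 13 -> 9

The waypoints must appear in the order 10, 3, 16, with no cell reused.
Route from 6: down 1 to 10, right 1 to 11, up 2 to 3, right 1 to 4, down 3 to 16, left 3 to 13, up 1 to 9 — 12 moves in all.
Check: order respected (10 at step 1, 3 at step 4, 16 at step 8).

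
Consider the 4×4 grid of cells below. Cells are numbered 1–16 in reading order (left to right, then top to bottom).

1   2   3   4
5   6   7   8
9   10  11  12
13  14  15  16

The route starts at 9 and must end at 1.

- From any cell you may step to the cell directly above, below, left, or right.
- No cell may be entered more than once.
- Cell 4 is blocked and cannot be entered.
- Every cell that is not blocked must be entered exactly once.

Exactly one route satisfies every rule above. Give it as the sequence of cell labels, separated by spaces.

9 13 14 10 11 15 16 12 8 7 3 2 6 5 1

Need to visit all 15 open cells exactly once, starting at 9 and ending at 1.
Route from 9: down 1 to 13, right 1 to 14, up 1 to 10, right 1 to 11, down 1 to 15, right 1 to 16, up 2 to 8, left 1 to 7, up 1 to 3, left 1 to 2, down 1 to 6, left 1 to 5, up 1 to 1 — 14 moves in all.
Check: all 15 open cells covered.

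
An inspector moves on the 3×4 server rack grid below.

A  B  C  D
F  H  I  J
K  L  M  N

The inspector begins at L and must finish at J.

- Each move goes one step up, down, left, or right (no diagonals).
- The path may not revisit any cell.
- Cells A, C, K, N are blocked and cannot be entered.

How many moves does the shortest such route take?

3

The Manhattan distance from L to J is |3−2| + |2−4| = 3, so at least 3 moves are needed.
A route of 3 moves achieves this: L → H → I → J.
Since 3 matches the lower bound, it is optimal.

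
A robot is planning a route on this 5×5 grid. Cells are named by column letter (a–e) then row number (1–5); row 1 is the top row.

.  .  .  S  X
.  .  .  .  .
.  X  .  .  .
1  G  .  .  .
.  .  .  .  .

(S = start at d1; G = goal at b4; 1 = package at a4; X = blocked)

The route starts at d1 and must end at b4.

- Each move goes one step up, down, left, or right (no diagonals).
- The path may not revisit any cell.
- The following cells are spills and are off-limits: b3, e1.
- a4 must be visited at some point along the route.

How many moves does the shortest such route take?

Any route passes through a4 somewhere between d1 and b4. Summing Manhattan distances along the two legs (d1 → a4 → b4) gives a lower bound of 6 + 1 = 7 moves.
A route of 7 moves achieves this: d1 → d2 → c2 → b2 → a2 → a3 → a4 → b4.
Since 7 matches the lower bound, it is optimal.

7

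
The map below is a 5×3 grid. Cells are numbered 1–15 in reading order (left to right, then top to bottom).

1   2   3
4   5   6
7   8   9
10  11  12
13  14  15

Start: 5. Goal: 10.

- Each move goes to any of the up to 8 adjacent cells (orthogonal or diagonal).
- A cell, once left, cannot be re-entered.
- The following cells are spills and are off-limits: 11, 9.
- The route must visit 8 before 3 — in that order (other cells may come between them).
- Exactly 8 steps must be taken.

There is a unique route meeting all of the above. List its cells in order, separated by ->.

5 -> 8 -> 6 -> 3 -> 2 -> 1 -> 4 -> 7 -> 10

The waypoints must appear in the order 8, 3, with no cell reused.
Route from 5: down to 8, up-right to 6, up to 3, 2× left (reaching 1), 3× down (reaching 10) — 8 moves in all.
Check: order respected (8 at step 1, 3 at step 3); 8 moves as required.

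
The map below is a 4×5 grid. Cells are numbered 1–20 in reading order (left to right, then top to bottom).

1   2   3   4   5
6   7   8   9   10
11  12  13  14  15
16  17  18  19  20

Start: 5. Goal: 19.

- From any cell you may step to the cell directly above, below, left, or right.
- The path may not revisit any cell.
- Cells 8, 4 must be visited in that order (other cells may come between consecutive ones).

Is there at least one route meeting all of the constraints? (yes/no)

yes

One route that works: 5 → 10 → 15 → 14 → 13 → 8 → 9 → 4 → 3 → 2 → 7 → 12 → 17 → 18 → 19.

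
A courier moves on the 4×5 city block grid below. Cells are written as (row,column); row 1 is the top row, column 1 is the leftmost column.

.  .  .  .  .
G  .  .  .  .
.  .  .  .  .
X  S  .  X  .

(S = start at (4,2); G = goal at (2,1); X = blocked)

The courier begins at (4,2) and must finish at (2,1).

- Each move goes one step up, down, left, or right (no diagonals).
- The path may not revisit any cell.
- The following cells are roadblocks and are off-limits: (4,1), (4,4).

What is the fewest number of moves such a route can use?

3

The Manhattan distance from (4,2) to (2,1) is |4−2| + |2−1| = 3, so at least 3 moves are needed.
A route of 3 moves achieves this: (4,2) → (3,2) → (2,2) → (2,1).
Since 3 matches the lower bound, it is optimal.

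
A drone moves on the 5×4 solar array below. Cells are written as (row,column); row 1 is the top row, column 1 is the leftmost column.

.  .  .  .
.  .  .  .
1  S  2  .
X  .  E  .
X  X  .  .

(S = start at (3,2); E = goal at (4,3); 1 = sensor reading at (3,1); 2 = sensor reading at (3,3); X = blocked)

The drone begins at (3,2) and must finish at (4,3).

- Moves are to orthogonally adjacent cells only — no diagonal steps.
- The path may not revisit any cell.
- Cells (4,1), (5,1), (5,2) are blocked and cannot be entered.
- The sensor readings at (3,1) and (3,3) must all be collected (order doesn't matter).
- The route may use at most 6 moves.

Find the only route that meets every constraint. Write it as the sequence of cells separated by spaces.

The 6-move cap with required stops at (3,1), (3,3) leaves no slack for detours.
Route from (3,2): left 1 to (3,1), up 1 to (2,1), right 2 to (2,3), down 2 to (4,3) — 6 moves in all.
Check: all required cells visited; 6 ≤ 6 moves.

(3,2) (3,1) (2,1) (2,2) (2,3) (3,3) (4,3)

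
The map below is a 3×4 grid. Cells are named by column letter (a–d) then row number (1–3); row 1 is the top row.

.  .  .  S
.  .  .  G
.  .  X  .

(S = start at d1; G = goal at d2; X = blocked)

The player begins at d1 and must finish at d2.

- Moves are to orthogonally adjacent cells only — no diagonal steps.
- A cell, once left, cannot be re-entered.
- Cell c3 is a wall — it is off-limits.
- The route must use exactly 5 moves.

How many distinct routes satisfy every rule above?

Need simple routes of exactly 5 moves from d1 to d2 (Manhattan distance 1, so 2 moves are spent on a detour and 2 undoing it).
Enumerating: d1 c1 b1 b2 c2 d2.
That gives 1 route.

1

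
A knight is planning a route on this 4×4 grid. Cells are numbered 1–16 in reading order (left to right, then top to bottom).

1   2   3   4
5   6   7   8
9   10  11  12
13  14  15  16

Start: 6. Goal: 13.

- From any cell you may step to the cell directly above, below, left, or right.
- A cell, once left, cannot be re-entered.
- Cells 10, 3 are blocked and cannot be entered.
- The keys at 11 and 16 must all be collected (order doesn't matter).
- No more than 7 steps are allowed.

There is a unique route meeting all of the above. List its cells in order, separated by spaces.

6 7 11 12 16 15 14 13

Any route must reach 11 and 16 and still end at 13 within 7 moves, so the order of the required stops is forced.
Route from 6: right 1 to 7, down 1 to 11, right 1 to 12, down 1 to 16, left 3 to 13 — 7 moves in all.
Check: all required cells visited; 7 ≤ 7 moves.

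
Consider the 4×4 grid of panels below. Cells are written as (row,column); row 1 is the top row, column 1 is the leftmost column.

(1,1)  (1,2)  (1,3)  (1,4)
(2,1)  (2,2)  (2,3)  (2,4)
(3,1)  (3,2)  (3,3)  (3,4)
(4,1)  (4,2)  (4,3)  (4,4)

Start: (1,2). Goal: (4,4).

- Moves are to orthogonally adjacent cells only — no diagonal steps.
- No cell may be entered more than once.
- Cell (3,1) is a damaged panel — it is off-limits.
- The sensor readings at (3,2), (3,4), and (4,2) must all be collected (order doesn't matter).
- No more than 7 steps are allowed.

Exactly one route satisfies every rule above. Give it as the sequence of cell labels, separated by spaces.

(1,2) (2,2) (3,2) (4,2) (4,3) (3,3) (3,4) (4,4)

Any route must reach (3,2), (3,4), and (4,2) and still end at (4,4) within 7 moves, so the order of the required stops is forced.
Route from (1,2): 3× down (reaching (4,2)), right to (4,3), up to (3,3), right to (3,4), down to (4,4) — 7 moves in all.
Check: all required cells visited; 7 ≤ 7 moves.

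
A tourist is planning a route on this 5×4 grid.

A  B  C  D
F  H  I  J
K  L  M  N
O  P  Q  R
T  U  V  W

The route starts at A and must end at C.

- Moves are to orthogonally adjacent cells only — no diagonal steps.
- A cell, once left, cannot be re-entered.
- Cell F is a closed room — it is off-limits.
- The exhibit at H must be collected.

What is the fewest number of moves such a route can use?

4

Any route passes through H somewhere between A and C. Summing Manhattan distances along the two legs (A → H → C) gives a lower bound of 2 + 2 = 4 moves.
A route of 4 moves achieves this: A → B → H → I → C.
Since 4 matches the lower bound, it is optimal.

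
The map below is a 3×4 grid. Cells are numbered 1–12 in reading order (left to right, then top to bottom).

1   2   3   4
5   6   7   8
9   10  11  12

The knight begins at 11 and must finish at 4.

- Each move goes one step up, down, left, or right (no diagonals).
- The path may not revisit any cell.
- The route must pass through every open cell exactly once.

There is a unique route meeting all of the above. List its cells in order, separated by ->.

11 -> 12 -> 8 -> 7 -> 6 -> 10 -> 9 -> 5 -> 1 -> 2 -> 3 -> 4

Need to visit all 12 open cells exactly once, starting at 11 and ending at 4.
Cell 9 has only two open neighbours (5 and 10), so the path must pass straight through it: one of those is the cell it's entered from and the other is where it exits.
Route from 11: right 1 to 12, up 1 to 8, left 2 to 6, down 1 to 10, left 1 to 9, up 2 to 1, right 3 to 4 — 11 moves in all.
Check: all 12 open cells covered.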